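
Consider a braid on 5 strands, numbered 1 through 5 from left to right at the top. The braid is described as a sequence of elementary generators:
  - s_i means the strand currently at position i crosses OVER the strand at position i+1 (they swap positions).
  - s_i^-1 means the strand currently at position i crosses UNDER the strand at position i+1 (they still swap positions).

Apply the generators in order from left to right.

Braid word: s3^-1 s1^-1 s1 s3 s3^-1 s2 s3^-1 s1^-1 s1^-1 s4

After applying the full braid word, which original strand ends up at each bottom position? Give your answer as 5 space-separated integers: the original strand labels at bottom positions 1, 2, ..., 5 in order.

Gen 1 (s3^-1): strand 3 crosses under strand 4. Perm now: [1 2 4 3 5]
Gen 2 (s1^-1): strand 1 crosses under strand 2. Perm now: [2 1 4 3 5]
Gen 3 (s1): strand 2 crosses over strand 1. Perm now: [1 2 4 3 5]
Gen 4 (s3): strand 4 crosses over strand 3. Perm now: [1 2 3 4 5]
Gen 5 (s3^-1): strand 3 crosses under strand 4. Perm now: [1 2 4 3 5]
Gen 6 (s2): strand 2 crosses over strand 4. Perm now: [1 4 2 3 5]
Gen 7 (s3^-1): strand 2 crosses under strand 3. Perm now: [1 4 3 2 5]
Gen 8 (s1^-1): strand 1 crosses under strand 4. Perm now: [4 1 3 2 5]
Gen 9 (s1^-1): strand 4 crosses under strand 1. Perm now: [1 4 3 2 5]
Gen 10 (s4): strand 2 crosses over strand 5. Perm now: [1 4 3 5 2]

Answer: 1 4 3 5 2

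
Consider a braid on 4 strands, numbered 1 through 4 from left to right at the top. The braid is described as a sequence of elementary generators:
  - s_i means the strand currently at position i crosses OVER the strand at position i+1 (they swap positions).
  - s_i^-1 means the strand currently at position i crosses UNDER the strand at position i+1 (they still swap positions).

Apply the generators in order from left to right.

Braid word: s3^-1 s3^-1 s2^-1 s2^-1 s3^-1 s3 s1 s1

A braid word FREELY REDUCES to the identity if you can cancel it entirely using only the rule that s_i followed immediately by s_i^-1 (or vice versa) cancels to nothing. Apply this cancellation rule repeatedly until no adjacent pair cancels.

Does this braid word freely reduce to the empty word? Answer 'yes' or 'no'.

Answer: no

Derivation:
Gen 1 (s3^-1): push. Stack: [s3^-1]
Gen 2 (s3^-1): push. Stack: [s3^-1 s3^-1]
Gen 3 (s2^-1): push. Stack: [s3^-1 s3^-1 s2^-1]
Gen 4 (s2^-1): push. Stack: [s3^-1 s3^-1 s2^-1 s2^-1]
Gen 5 (s3^-1): push. Stack: [s3^-1 s3^-1 s2^-1 s2^-1 s3^-1]
Gen 6 (s3): cancels prior s3^-1. Stack: [s3^-1 s3^-1 s2^-1 s2^-1]
Gen 7 (s1): push. Stack: [s3^-1 s3^-1 s2^-1 s2^-1 s1]
Gen 8 (s1): push. Stack: [s3^-1 s3^-1 s2^-1 s2^-1 s1 s1]
Reduced word: s3^-1 s3^-1 s2^-1 s2^-1 s1 s1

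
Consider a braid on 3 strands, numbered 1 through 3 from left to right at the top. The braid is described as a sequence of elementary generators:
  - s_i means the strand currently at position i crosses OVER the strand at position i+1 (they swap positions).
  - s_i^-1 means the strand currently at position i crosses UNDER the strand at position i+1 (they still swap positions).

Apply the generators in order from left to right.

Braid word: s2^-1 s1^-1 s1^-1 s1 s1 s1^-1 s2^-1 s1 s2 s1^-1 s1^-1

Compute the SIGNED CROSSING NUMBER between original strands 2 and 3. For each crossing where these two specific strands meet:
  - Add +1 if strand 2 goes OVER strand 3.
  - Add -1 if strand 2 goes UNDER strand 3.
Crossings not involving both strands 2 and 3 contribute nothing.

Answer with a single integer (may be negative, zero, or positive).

Gen 1: 2 under 3. Both 2&3? yes. Contrib: -1. Sum: -1
Gen 2: crossing 1x3. Both 2&3? no. Sum: -1
Gen 3: crossing 3x1. Both 2&3? no. Sum: -1
Gen 4: crossing 1x3. Both 2&3? no. Sum: -1
Gen 5: crossing 3x1. Both 2&3? no. Sum: -1
Gen 6: crossing 1x3. Both 2&3? no. Sum: -1
Gen 7: crossing 1x2. Both 2&3? no. Sum: -1
Gen 8: 3 over 2. Both 2&3? yes. Contrib: -1. Sum: -2
Gen 9: crossing 3x1. Both 2&3? no. Sum: -2
Gen 10: crossing 2x1. Both 2&3? no. Sum: -2
Gen 11: crossing 1x2. Both 2&3? no. Sum: -2

Answer: -2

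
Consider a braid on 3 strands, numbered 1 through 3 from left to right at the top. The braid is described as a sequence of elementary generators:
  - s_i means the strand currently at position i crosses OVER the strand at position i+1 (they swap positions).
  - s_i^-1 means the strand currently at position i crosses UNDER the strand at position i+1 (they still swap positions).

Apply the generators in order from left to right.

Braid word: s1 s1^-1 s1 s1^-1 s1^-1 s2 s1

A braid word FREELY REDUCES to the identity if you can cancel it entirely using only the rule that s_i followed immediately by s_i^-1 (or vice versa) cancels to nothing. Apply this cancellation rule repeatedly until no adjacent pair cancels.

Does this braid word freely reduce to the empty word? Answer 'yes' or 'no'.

Gen 1 (s1): push. Stack: [s1]
Gen 2 (s1^-1): cancels prior s1. Stack: []
Gen 3 (s1): push. Stack: [s1]
Gen 4 (s1^-1): cancels prior s1. Stack: []
Gen 5 (s1^-1): push. Stack: [s1^-1]
Gen 6 (s2): push. Stack: [s1^-1 s2]
Gen 7 (s1): push. Stack: [s1^-1 s2 s1]
Reduced word: s1^-1 s2 s1

Answer: no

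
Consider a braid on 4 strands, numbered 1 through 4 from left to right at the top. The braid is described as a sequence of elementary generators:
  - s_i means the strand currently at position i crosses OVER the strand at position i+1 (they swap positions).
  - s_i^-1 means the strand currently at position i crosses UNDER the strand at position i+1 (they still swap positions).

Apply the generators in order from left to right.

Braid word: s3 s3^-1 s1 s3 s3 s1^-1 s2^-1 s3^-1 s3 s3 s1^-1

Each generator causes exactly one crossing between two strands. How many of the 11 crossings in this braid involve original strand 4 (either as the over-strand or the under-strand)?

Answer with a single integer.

Gen 1: crossing 3x4. Involves strand 4? yes. Count so far: 1
Gen 2: crossing 4x3. Involves strand 4? yes. Count so far: 2
Gen 3: crossing 1x2. Involves strand 4? no. Count so far: 2
Gen 4: crossing 3x4. Involves strand 4? yes. Count so far: 3
Gen 5: crossing 4x3. Involves strand 4? yes. Count so far: 4
Gen 6: crossing 2x1. Involves strand 4? no. Count so far: 4
Gen 7: crossing 2x3. Involves strand 4? no. Count so far: 4
Gen 8: crossing 2x4. Involves strand 4? yes. Count so far: 5
Gen 9: crossing 4x2. Involves strand 4? yes. Count so far: 6
Gen 10: crossing 2x4. Involves strand 4? yes. Count so far: 7
Gen 11: crossing 1x3. Involves strand 4? no. Count so far: 7

Answer: 7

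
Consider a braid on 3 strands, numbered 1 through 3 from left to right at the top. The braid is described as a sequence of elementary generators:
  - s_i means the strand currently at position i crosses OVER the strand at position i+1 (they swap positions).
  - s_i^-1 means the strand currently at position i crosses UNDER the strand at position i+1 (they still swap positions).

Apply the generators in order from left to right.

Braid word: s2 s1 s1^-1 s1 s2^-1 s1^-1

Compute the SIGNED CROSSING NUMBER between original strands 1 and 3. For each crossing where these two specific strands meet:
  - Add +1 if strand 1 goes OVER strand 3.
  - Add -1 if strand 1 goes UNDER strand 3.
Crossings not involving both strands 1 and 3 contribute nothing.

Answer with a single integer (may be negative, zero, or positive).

Gen 1: crossing 2x3. Both 1&3? no. Sum: 0
Gen 2: 1 over 3. Both 1&3? yes. Contrib: +1. Sum: 1
Gen 3: 3 under 1. Both 1&3? yes. Contrib: +1. Sum: 2
Gen 4: 1 over 3. Both 1&3? yes. Contrib: +1. Sum: 3
Gen 5: crossing 1x2. Both 1&3? no. Sum: 3
Gen 6: crossing 3x2. Both 1&3? no. Sum: 3

Answer: 3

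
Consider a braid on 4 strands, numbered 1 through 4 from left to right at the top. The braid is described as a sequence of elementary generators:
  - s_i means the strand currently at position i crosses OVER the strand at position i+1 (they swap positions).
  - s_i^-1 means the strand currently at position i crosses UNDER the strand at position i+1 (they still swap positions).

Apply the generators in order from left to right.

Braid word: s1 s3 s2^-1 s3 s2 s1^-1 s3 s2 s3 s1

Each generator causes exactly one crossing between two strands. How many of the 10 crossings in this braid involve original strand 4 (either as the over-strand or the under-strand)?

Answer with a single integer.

Gen 1: crossing 1x2. Involves strand 4? no. Count so far: 0
Gen 2: crossing 3x4. Involves strand 4? yes. Count so far: 1
Gen 3: crossing 1x4. Involves strand 4? yes. Count so far: 2
Gen 4: crossing 1x3. Involves strand 4? no. Count so far: 2
Gen 5: crossing 4x3. Involves strand 4? yes. Count so far: 3
Gen 6: crossing 2x3. Involves strand 4? no. Count so far: 3
Gen 7: crossing 4x1. Involves strand 4? yes. Count so far: 4
Gen 8: crossing 2x1. Involves strand 4? no. Count so far: 4
Gen 9: crossing 2x4. Involves strand 4? yes. Count so far: 5
Gen 10: crossing 3x1. Involves strand 4? no. Count so far: 5

Answer: 5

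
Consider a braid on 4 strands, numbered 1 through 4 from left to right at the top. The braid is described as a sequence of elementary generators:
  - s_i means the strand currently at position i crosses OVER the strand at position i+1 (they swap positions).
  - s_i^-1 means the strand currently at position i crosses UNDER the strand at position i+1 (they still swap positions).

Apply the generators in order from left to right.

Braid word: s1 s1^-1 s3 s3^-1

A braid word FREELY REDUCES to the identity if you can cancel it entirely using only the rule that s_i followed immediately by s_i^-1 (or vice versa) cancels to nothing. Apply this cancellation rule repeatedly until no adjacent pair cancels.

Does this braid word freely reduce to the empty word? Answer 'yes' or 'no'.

Gen 1 (s1): push. Stack: [s1]
Gen 2 (s1^-1): cancels prior s1. Stack: []
Gen 3 (s3): push. Stack: [s3]
Gen 4 (s3^-1): cancels prior s3. Stack: []
Reduced word: (empty)

Answer: yes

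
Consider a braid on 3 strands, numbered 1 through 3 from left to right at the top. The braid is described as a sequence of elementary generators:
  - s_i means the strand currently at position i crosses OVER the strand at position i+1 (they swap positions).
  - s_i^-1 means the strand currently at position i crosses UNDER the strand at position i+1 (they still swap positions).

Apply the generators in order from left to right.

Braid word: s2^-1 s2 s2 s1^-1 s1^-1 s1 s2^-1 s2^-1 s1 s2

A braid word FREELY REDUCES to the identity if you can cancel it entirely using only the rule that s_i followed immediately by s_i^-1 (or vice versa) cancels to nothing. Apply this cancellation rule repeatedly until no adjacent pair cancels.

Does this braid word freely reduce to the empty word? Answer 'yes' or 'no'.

Answer: no

Derivation:
Gen 1 (s2^-1): push. Stack: [s2^-1]
Gen 2 (s2): cancels prior s2^-1. Stack: []
Gen 3 (s2): push. Stack: [s2]
Gen 4 (s1^-1): push. Stack: [s2 s1^-1]
Gen 5 (s1^-1): push. Stack: [s2 s1^-1 s1^-1]
Gen 6 (s1): cancels prior s1^-1. Stack: [s2 s1^-1]
Gen 7 (s2^-1): push. Stack: [s2 s1^-1 s2^-1]
Gen 8 (s2^-1): push. Stack: [s2 s1^-1 s2^-1 s2^-1]
Gen 9 (s1): push. Stack: [s2 s1^-1 s2^-1 s2^-1 s1]
Gen 10 (s2): push. Stack: [s2 s1^-1 s2^-1 s2^-1 s1 s2]
Reduced word: s2 s1^-1 s2^-1 s2^-1 s1 s2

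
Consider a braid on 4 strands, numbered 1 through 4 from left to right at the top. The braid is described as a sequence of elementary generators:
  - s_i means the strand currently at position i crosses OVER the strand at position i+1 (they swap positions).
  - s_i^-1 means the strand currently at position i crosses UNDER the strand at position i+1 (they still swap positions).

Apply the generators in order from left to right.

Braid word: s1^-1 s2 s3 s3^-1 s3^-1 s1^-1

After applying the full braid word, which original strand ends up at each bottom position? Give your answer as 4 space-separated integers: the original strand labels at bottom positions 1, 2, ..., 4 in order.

Answer: 3 2 4 1

Derivation:
Gen 1 (s1^-1): strand 1 crosses under strand 2. Perm now: [2 1 3 4]
Gen 2 (s2): strand 1 crosses over strand 3. Perm now: [2 3 1 4]
Gen 3 (s3): strand 1 crosses over strand 4. Perm now: [2 3 4 1]
Gen 4 (s3^-1): strand 4 crosses under strand 1. Perm now: [2 3 1 4]
Gen 5 (s3^-1): strand 1 crosses under strand 4. Perm now: [2 3 4 1]
Gen 6 (s1^-1): strand 2 crosses under strand 3. Perm now: [3 2 4 1]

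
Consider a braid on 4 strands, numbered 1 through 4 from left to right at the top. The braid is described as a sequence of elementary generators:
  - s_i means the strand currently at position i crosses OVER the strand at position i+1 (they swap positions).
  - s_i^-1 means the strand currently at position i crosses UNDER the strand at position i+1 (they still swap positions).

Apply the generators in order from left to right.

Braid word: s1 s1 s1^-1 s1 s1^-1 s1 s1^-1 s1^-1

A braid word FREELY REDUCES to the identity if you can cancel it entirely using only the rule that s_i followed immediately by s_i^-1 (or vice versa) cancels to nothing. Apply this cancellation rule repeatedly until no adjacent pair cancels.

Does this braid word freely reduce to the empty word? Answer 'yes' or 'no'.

Answer: yes

Derivation:
Gen 1 (s1): push. Stack: [s1]
Gen 2 (s1): push. Stack: [s1 s1]
Gen 3 (s1^-1): cancels prior s1. Stack: [s1]
Gen 4 (s1): push. Stack: [s1 s1]
Gen 5 (s1^-1): cancels prior s1. Stack: [s1]
Gen 6 (s1): push. Stack: [s1 s1]
Gen 7 (s1^-1): cancels prior s1. Stack: [s1]
Gen 8 (s1^-1): cancels prior s1. Stack: []
Reduced word: (empty)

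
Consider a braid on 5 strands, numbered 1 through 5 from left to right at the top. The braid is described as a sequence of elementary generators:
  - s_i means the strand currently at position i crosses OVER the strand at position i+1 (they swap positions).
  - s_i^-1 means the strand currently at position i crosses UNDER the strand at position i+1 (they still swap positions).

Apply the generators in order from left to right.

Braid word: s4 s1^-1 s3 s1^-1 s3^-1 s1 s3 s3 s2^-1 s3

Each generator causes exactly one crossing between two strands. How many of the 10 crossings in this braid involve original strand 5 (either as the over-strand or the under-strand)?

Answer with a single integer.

Gen 1: crossing 4x5. Involves strand 5? yes. Count so far: 1
Gen 2: crossing 1x2. Involves strand 5? no. Count so far: 1
Gen 3: crossing 3x5. Involves strand 5? yes. Count so far: 2
Gen 4: crossing 2x1. Involves strand 5? no. Count so far: 2
Gen 5: crossing 5x3. Involves strand 5? yes. Count so far: 3
Gen 6: crossing 1x2. Involves strand 5? no. Count so far: 3
Gen 7: crossing 3x5. Involves strand 5? yes. Count so far: 4
Gen 8: crossing 5x3. Involves strand 5? yes. Count so far: 5
Gen 9: crossing 1x3. Involves strand 5? no. Count so far: 5
Gen 10: crossing 1x5. Involves strand 5? yes. Count so far: 6

Answer: 6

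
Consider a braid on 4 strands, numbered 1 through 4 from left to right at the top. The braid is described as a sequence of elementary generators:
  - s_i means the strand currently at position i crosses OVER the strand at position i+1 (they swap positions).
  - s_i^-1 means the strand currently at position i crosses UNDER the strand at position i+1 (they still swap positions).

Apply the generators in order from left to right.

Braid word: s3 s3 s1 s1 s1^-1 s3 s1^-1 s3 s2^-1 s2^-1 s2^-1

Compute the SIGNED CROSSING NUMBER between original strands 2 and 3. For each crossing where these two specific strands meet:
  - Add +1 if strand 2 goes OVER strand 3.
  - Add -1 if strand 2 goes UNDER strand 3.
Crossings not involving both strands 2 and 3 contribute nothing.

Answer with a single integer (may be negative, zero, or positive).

Answer: -1

Derivation:
Gen 1: crossing 3x4. Both 2&3? no. Sum: 0
Gen 2: crossing 4x3. Both 2&3? no. Sum: 0
Gen 3: crossing 1x2. Both 2&3? no. Sum: 0
Gen 4: crossing 2x1. Both 2&3? no. Sum: 0
Gen 5: crossing 1x2. Both 2&3? no. Sum: 0
Gen 6: crossing 3x4. Both 2&3? no. Sum: 0
Gen 7: crossing 2x1. Both 2&3? no. Sum: 0
Gen 8: crossing 4x3. Both 2&3? no. Sum: 0
Gen 9: 2 under 3. Both 2&3? yes. Contrib: -1. Sum: -1
Gen 10: 3 under 2. Both 2&3? yes. Contrib: +1. Sum: 0
Gen 11: 2 under 3. Both 2&3? yes. Contrib: -1. Sum: -1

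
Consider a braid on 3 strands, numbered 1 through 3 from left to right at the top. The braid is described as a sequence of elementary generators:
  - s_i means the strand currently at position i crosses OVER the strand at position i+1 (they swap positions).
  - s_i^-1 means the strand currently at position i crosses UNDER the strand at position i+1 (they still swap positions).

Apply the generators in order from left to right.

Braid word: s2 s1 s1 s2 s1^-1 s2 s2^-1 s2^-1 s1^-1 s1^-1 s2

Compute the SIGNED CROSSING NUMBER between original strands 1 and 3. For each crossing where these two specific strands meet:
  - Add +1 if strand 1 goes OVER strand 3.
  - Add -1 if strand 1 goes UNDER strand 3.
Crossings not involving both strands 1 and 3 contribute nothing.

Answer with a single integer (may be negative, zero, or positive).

Answer: 0

Derivation:
Gen 1: crossing 2x3. Both 1&3? no. Sum: 0
Gen 2: 1 over 3. Both 1&3? yes. Contrib: +1. Sum: 1
Gen 3: 3 over 1. Both 1&3? yes. Contrib: -1. Sum: 0
Gen 4: crossing 3x2. Both 1&3? no. Sum: 0
Gen 5: crossing 1x2. Both 1&3? no. Sum: 0
Gen 6: 1 over 3. Both 1&3? yes. Contrib: +1. Sum: 1
Gen 7: 3 under 1. Both 1&3? yes. Contrib: +1. Sum: 2
Gen 8: 1 under 3. Both 1&3? yes. Contrib: -1. Sum: 1
Gen 9: crossing 2x3. Both 1&3? no. Sum: 1
Gen 10: crossing 3x2. Both 1&3? no. Sum: 1
Gen 11: 3 over 1. Both 1&3? yes. Contrib: -1. Sum: 0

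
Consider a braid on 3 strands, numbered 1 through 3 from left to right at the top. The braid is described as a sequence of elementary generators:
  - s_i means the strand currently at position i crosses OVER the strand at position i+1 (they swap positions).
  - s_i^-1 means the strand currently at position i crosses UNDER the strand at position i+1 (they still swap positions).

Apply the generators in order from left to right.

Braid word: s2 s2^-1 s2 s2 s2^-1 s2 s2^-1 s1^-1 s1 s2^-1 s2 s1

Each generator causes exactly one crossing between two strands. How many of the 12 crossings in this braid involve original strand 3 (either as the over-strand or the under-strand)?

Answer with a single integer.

Answer: 12

Derivation:
Gen 1: crossing 2x3. Involves strand 3? yes. Count so far: 1
Gen 2: crossing 3x2. Involves strand 3? yes. Count so far: 2
Gen 3: crossing 2x3. Involves strand 3? yes. Count so far: 3
Gen 4: crossing 3x2. Involves strand 3? yes. Count so far: 4
Gen 5: crossing 2x3. Involves strand 3? yes. Count so far: 5
Gen 6: crossing 3x2. Involves strand 3? yes. Count so far: 6
Gen 7: crossing 2x3. Involves strand 3? yes. Count so far: 7
Gen 8: crossing 1x3. Involves strand 3? yes. Count so far: 8
Gen 9: crossing 3x1. Involves strand 3? yes. Count so far: 9
Gen 10: crossing 3x2. Involves strand 3? yes. Count so far: 10
Gen 11: crossing 2x3. Involves strand 3? yes. Count so far: 11
Gen 12: crossing 1x3. Involves strand 3? yes. Count so far: 12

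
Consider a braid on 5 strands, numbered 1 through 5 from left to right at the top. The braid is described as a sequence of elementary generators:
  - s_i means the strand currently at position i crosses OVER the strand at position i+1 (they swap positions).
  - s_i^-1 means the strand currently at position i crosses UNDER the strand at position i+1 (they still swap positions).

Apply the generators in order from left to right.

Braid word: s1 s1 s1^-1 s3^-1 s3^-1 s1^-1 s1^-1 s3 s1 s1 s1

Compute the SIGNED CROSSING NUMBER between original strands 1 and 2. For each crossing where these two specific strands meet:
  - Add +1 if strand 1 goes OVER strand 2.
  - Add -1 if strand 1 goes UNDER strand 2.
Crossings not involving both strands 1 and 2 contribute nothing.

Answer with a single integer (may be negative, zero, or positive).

Answer: -2

Derivation:
Gen 1: 1 over 2. Both 1&2? yes. Contrib: +1. Sum: 1
Gen 2: 2 over 1. Both 1&2? yes. Contrib: -1. Sum: 0
Gen 3: 1 under 2. Both 1&2? yes. Contrib: -1. Sum: -1
Gen 4: crossing 3x4. Both 1&2? no. Sum: -1
Gen 5: crossing 4x3. Both 1&2? no. Sum: -1
Gen 6: 2 under 1. Both 1&2? yes. Contrib: +1. Sum: 0
Gen 7: 1 under 2. Both 1&2? yes. Contrib: -1. Sum: -1
Gen 8: crossing 3x4. Both 1&2? no. Sum: -1
Gen 9: 2 over 1. Both 1&2? yes. Contrib: -1. Sum: -2
Gen 10: 1 over 2. Both 1&2? yes. Contrib: +1. Sum: -1
Gen 11: 2 over 1. Both 1&2? yes. Contrib: -1. Sum: -2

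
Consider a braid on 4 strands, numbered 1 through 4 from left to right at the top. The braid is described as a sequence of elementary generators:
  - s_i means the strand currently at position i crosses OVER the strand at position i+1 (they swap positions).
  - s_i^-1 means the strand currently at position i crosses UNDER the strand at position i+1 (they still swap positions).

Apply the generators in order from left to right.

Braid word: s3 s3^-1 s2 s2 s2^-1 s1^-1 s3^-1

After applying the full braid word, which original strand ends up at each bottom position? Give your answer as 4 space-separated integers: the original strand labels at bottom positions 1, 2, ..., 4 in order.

Gen 1 (s3): strand 3 crosses over strand 4. Perm now: [1 2 4 3]
Gen 2 (s3^-1): strand 4 crosses under strand 3. Perm now: [1 2 3 4]
Gen 3 (s2): strand 2 crosses over strand 3. Perm now: [1 3 2 4]
Gen 4 (s2): strand 3 crosses over strand 2. Perm now: [1 2 3 4]
Gen 5 (s2^-1): strand 2 crosses under strand 3. Perm now: [1 3 2 4]
Gen 6 (s1^-1): strand 1 crosses under strand 3. Perm now: [3 1 2 4]
Gen 7 (s3^-1): strand 2 crosses under strand 4. Perm now: [3 1 4 2]

Answer: 3 1 4 2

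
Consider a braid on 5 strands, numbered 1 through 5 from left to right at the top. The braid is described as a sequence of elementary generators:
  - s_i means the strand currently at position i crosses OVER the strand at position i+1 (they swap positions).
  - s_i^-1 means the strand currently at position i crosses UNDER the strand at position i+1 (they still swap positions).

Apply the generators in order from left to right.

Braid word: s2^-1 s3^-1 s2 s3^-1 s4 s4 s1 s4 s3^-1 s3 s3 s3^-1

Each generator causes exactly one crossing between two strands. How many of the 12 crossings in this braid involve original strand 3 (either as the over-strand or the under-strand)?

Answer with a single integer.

Answer: 6

Derivation:
Gen 1: crossing 2x3. Involves strand 3? yes. Count so far: 1
Gen 2: crossing 2x4. Involves strand 3? no. Count so far: 1
Gen 3: crossing 3x4. Involves strand 3? yes. Count so far: 2
Gen 4: crossing 3x2. Involves strand 3? yes. Count so far: 3
Gen 5: crossing 3x5. Involves strand 3? yes. Count so far: 4
Gen 6: crossing 5x3. Involves strand 3? yes. Count so far: 5
Gen 7: crossing 1x4. Involves strand 3? no. Count so far: 5
Gen 8: crossing 3x5. Involves strand 3? yes. Count so far: 6
Gen 9: crossing 2x5. Involves strand 3? no. Count so far: 6
Gen 10: crossing 5x2. Involves strand 3? no. Count so far: 6
Gen 11: crossing 2x5. Involves strand 3? no. Count so far: 6
Gen 12: crossing 5x2. Involves strand 3? no. Count so far: 6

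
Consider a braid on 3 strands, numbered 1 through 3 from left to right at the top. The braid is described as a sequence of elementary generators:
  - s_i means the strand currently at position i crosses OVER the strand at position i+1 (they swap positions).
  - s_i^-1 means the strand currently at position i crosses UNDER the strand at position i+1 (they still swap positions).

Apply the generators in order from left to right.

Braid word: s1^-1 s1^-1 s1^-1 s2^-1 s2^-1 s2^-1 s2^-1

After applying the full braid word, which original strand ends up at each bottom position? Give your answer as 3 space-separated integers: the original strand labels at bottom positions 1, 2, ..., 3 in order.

Answer: 2 1 3

Derivation:
Gen 1 (s1^-1): strand 1 crosses under strand 2. Perm now: [2 1 3]
Gen 2 (s1^-1): strand 2 crosses under strand 1. Perm now: [1 2 3]
Gen 3 (s1^-1): strand 1 crosses under strand 2. Perm now: [2 1 3]
Gen 4 (s2^-1): strand 1 crosses under strand 3. Perm now: [2 3 1]
Gen 5 (s2^-1): strand 3 crosses under strand 1. Perm now: [2 1 3]
Gen 6 (s2^-1): strand 1 crosses under strand 3. Perm now: [2 3 1]
Gen 7 (s2^-1): strand 3 crosses under strand 1. Perm now: [2 1 3]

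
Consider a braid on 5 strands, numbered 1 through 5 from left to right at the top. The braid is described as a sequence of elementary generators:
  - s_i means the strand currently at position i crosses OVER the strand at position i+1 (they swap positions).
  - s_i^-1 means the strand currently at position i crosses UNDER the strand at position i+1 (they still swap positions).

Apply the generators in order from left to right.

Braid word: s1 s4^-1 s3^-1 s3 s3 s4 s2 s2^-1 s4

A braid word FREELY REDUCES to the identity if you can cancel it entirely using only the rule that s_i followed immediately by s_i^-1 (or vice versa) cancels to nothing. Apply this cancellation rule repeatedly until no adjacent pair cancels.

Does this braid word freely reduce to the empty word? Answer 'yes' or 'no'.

Gen 1 (s1): push. Stack: [s1]
Gen 2 (s4^-1): push. Stack: [s1 s4^-1]
Gen 3 (s3^-1): push. Stack: [s1 s4^-1 s3^-1]
Gen 4 (s3): cancels prior s3^-1. Stack: [s1 s4^-1]
Gen 5 (s3): push. Stack: [s1 s4^-1 s3]
Gen 6 (s4): push. Stack: [s1 s4^-1 s3 s4]
Gen 7 (s2): push. Stack: [s1 s4^-1 s3 s4 s2]
Gen 8 (s2^-1): cancels prior s2. Stack: [s1 s4^-1 s3 s4]
Gen 9 (s4): push. Stack: [s1 s4^-1 s3 s4 s4]
Reduced word: s1 s4^-1 s3 s4 s4

Answer: no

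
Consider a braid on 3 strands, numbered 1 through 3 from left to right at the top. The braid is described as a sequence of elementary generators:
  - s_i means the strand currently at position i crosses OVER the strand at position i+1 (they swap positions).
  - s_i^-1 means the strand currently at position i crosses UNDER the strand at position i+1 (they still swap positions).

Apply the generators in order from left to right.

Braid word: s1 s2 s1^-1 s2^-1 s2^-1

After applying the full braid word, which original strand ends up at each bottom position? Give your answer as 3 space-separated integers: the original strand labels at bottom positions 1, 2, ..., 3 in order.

Answer: 3 2 1

Derivation:
Gen 1 (s1): strand 1 crosses over strand 2. Perm now: [2 1 3]
Gen 2 (s2): strand 1 crosses over strand 3. Perm now: [2 3 1]
Gen 3 (s1^-1): strand 2 crosses under strand 3. Perm now: [3 2 1]
Gen 4 (s2^-1): strand 2 crosses under strand 1. Perm now: [3 1 2]
Gen 5 (s2^-1): strand 1 crosses under strand 2. Perm now: [3 2 1]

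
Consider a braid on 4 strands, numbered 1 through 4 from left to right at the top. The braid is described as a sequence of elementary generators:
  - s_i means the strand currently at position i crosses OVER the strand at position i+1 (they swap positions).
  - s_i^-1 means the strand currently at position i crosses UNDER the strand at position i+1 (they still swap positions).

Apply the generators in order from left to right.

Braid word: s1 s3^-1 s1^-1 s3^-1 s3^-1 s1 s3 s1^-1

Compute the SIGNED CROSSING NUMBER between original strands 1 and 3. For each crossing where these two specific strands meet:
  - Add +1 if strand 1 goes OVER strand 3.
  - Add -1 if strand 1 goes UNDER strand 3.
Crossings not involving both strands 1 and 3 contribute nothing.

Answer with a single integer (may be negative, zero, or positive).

Answer: 0

Derivation:
Gen 1: crossing 1x2. Both 1&3? no. Sum: 0
Gen 2: crossing 3x4. Both 1&3? no. Sum: 0
Gen 3: crossing 2x1. Both 1&3? no. Sum: 0
Gen 4: crossing 4x3. Both 1&3? no. Sum: 0
Gen 5: crossing 3x4. Both 1&3? no. Sum: 0
Gen 6: crossing 1x2. Both 1&3? no. Sum: 0
Gen 7: crossing 4x3. Both 1&3? no. Sum: 0
Gen 8: crossing 2x1. Both 1&3? no. Sum: 0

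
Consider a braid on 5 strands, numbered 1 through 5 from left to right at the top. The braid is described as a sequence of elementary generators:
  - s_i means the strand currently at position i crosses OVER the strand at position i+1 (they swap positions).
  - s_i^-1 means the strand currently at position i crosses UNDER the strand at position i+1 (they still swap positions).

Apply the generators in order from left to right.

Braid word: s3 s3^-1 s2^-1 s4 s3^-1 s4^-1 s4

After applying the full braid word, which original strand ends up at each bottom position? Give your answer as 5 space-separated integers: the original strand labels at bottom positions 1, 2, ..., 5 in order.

Answer: 1 3 5 2 4

Derivation:
Gen 1 (s3): strand 3 crosses over strand 4. Perm now: [1 2 4 3 5]
Gen 2 (s3^-1): strand 4 crosses under strand 3. Perm now: [1 2 3 4 5]
Gen 3 (s2^-1): strand 2 crosses under strand 3. Perm now: [1 3 2 4 5]
Gen 4 (s4): strand 4 crosses over strand 5. Perm now: [1 3 2 5 4]
Gen 5 (s3^-1): strand 2 crosses under strand 5. Perm now: [1 3 5 2 4]
Gen 6 (s4^-1): strand 2 crosses under strand 4. Perm now: [1 3 5 4 2]
Gen 7 (s4): strand 4 crosses over strand 2. Perm now: [1 3 5 2 4]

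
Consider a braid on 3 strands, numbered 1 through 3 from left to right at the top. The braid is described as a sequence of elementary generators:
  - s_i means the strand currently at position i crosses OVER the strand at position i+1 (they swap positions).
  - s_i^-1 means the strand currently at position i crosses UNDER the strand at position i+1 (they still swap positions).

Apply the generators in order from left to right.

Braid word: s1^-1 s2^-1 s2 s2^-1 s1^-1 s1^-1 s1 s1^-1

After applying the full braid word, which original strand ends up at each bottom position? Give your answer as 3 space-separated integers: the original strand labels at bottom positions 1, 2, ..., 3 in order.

Gen 1 (s1^-1): strand 1 crosses under strand 2. Perm now: [2 1 3]
Gen 2 (s2^-1): strand 1 crosses under strand 3. Perm now: [2 3 1]
Gen 3 (s2): strand 3 crosses over strand 1. Perm now: [2 1 3]
Gen 4 (s2^-1): strand 1 crosses under strand 3. Perm now: [2 3 1]
Gen 5 (s1^-1): strand 2 crosses under strand 3. Perm now: [3 2 1]
Gen 6 (s1^-1): strand 3 crosses under strand 2. Perm now: [2 3 1]
Gen 7 (s1): strand 2 crosses over strand 3. Perm now: [3 2 1]
Gen 8 (s1^-1): strand 3 crosses under strand 2. Perm now: [2 3 1]

Answer: 2 3 1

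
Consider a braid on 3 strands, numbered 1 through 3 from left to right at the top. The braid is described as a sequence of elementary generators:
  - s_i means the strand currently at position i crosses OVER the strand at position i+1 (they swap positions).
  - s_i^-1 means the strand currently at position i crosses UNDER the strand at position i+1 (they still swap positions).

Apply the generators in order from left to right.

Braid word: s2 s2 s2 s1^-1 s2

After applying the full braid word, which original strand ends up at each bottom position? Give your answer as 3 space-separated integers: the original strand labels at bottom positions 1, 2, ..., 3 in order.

Gen 1 (s2): strand 2 crosses over strand 3. Perm now: [1 3 2]
Gen 2 (s2): strand 3 crosses over strand 2. Perm now: [1 2 3]
Gen 3 (s2): strand 2 crosses over strand 3. Perm now: [1 3 2]
Gen 4 (s1^-1): strand 1 crosses under strand 3. Perm now: [3 1 2]
Gen 5 (s2): strand 1 crosses over strand 2. Perm now: [3 2 1]

Answer: 3 2 1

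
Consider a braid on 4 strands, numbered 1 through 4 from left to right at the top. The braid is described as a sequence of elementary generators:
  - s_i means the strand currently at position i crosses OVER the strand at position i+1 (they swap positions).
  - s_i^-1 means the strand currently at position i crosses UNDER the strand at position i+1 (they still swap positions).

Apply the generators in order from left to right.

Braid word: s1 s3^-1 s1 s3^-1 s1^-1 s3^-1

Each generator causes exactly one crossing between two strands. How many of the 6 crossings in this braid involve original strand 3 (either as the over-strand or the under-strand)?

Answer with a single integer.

Answer: 3

Derivation:
Gen 1: crossing 1x2. Involves strand 3? no. Count so far: 0
Gen 2: crossing 3x4. Involves strand 3? yes. Count so far: 1
Gen 3: crossing 2x1. Involves strand 3? no. Count so far: 1
Gen 4: crossing 4x3. Involves strand 3? yes. Count so far: 2
Gen 5: crossing 1x2. Involves strand 3? no. Count so far: 2
Gen 6: crossing 3x4. Involves strand 3? yes. Count so far: 3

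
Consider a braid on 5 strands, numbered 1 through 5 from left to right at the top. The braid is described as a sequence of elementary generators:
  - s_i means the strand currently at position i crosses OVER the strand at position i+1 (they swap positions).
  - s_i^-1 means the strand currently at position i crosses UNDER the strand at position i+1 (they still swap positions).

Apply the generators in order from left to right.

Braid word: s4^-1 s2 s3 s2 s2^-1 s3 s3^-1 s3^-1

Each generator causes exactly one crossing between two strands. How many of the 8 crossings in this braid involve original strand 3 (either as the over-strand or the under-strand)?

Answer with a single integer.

Answer: 3

Derivation:
Gen 1: crossing 4x5. Involves strand 3? no. Count so far: 0
Gen 2: crossing 2x3. Involves strand 3? yes. Count so far: 1
Gen 3: crossing 2x5. Involves strand 3? no. Count so far: 1
Gen 4: crossing 3x5. Involves strand 3? yes. Count so far: 2
Gen 5: crossing 5x3. Involves strand 3? yes. Count so far: 3
Gen 6: crossing 5x2. Involves strand 3? no. Count so far: 3
Gen 7: crossing 2x5. Involves strand 3? no. Count so far: 3
Gen 8: crossing 5x2. Involves strand 3? no. Count so far: 3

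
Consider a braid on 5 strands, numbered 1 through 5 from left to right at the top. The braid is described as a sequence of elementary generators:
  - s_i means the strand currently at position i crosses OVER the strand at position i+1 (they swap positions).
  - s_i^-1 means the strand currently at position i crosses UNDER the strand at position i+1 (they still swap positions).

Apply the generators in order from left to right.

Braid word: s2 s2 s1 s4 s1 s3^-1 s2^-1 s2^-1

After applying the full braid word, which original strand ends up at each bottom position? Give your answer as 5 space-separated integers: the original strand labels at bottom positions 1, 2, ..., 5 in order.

Answer: 1 2 5 3 4

Derivation:
Gen 1 (s2): strand 2 crosses over strand 3. Perm now: [1 3 2 4 5]
Gen 2 (s2): strand 3 crosses over strand 2. Perm now: [1 2 3 4 5]
Gen 3 (s1): strand 1 crosses over strand 2. Perm now: [2 1 3 4 5]
Gen 4 (s4): strand 4 crosses over strand 5. Perm now: [2 1 3 5 4]
Gen 5 (s1): strand 2 crosses over strand 1. Perm now: [1 2 3 5 4]
Gen 6 (s3^-1): strand 3 crosses under strand 5. Perm now: [1 2 5 3 4]
Gen 7 (s2^-1): strand 2 crosses under strand 5. Perm now: [1 5 2 3 4]
Gen 8 (s2^-1): strand 5 crosses under strand 2. Perm now: [1 2 5 3 4]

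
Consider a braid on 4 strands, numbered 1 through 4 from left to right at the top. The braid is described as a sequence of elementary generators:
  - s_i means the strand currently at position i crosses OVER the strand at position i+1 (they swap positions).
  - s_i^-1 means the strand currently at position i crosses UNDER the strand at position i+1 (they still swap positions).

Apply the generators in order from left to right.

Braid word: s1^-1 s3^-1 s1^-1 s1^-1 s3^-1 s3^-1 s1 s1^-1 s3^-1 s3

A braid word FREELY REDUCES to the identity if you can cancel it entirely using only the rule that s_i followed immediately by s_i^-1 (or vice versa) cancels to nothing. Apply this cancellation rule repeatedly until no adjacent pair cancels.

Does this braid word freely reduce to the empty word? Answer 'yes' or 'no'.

Answer: no

Derivation:
Gen 1 (s1^-1): push. Stack: [s1^-1]
Gen 2 (s3^-1): push. Stack: [s1^-1 s3^-1]
Gen 3 (s1^-1): push. Stack: [s1^-1 s3^-1 s1^-1]
Gen 4 (s1^-1): push. Stack: [s1^-1 s3^-1 s1^-1 s1^-1]
Gen 5 (s3^-1): push. Stack: [s1^-1 s3^-1 s1^-1 s1^-1 s3^-1]
Gen 6 (s3^-1): push. Stack: [s1^-1 s3^-1 s1^-1 s1^-1 s3^-1 s3^-1]
Gen 7 (s1): push. Stack: [s1^-1 s3^-1 s1^-1 s1^-1 s3^-1 s3^-1 s1]
Gen 8 (s1^-1): cancels prior s1. Stack: [s1^-1 s3^-1 s1^-1 s1^-1 s3^-1 s3^-1]
Gen 9 (s3^-1): push. Stack: [s1^-1 s3^-1 s1^-1 s1^-1 s3^-1 s3^-1 s3^-1]
Gen 10 (s3): cancels prior s3^-1. Stack: [s1^-1 s3^-1 s1^-1 s1^-1 s3^-1 s3^-1]
Reduced word: s1^-1 s3^-1 s1^-1 s1^-1 s3^-1 s3^-1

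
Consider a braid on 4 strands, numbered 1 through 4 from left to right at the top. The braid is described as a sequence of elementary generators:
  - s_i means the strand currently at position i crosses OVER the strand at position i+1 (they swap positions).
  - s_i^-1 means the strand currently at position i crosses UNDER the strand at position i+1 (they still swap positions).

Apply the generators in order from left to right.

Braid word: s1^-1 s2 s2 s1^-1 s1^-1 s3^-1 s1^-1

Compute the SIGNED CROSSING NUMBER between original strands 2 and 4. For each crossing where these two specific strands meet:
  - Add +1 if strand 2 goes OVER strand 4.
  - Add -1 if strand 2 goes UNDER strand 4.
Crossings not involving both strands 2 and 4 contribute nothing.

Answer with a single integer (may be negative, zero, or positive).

Gen 1: crossing 1x2. Both 2&4? no. Sum: 0
Gen 2: crossing 1x3. Both 2&4? no. Sum: 0
Gen 3: crossing 3x1. Both 2&4? no. Sum: 0
Gen 4: crossing 2x1. Both 2&4? no. Sum: 0
Gen 5: crossing 1x2. Both 2&4? no. Sum: 0
Gen 6: crossing 3x4. Both 2&4? no. Sum: 0
Gen 7: crossing 2x1. Both 2&4? no. Sum: 0

Answer: 0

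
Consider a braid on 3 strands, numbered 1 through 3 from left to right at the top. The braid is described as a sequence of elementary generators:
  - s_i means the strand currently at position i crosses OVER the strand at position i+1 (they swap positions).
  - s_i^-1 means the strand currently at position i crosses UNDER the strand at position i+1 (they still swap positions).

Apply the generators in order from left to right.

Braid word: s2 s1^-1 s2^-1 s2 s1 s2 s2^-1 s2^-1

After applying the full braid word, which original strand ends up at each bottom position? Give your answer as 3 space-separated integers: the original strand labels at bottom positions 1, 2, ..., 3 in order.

Gen 1 (s2): strand 2 crosses over strand 3. Perm now: [1 3 2]
Gen 2 (s1^-1): strand 1 crosses under strand 3. Perm now: [3 1 2]
Gen 3 (s2^-1): strand 1 crosses under strand 2. Perm now: [3 2 1]
Gen 4 (s2): strand 2 crosses over strand 1. Perm now: [3 1 2]
Gen 5 (s1): strand 3 crosses over strand 1. Perm now: [1 3 2]
Gen 6 (s2): strand 3 crosses over strand 2. Perm now: [1 2 3]
Gen 7 (s2^-1): strand 2 crosses under strand 3. Perm now: [1 3 2]
Gen 8 (s2^-1): strand 3 crosses under strand 2. Perm now: [1 2 3]

Answer: 1 2 3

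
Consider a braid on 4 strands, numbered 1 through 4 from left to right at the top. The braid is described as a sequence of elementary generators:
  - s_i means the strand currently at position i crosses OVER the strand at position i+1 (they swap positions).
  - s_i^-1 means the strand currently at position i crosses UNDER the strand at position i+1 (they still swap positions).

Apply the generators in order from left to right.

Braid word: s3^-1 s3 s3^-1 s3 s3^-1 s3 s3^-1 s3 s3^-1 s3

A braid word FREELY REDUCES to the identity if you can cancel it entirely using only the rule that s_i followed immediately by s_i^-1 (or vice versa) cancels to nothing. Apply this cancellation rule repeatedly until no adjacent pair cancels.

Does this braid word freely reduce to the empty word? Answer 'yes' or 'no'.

Answer: yes

Derivation:
Gen 1 (s3^-1): push. Stack: [s3^-1]
Gen 2 (s3): cancels prior s3^-1. Stack: []
Gen 3 (s3^-1): push. Stack: [s3^-1]
Gen 4 (s3): cancels prior s3^-1. Stack: []
Gen 5 (s3^-1): push. Stack: [s3^-1]
Gen 6 (s3): cancels prior s3^-1. Stack: []
Gen 7 (s3^-1): push. Stack: [s3^-1]
Gen 8 (s3): cancels prior s3^-1. Stack: []
Gen 9 (s3^-1): push. Stack: [s3^-1]
Gen 10 (s3): cancels prior s3^-1. Stack: []
Reduced word: (empty)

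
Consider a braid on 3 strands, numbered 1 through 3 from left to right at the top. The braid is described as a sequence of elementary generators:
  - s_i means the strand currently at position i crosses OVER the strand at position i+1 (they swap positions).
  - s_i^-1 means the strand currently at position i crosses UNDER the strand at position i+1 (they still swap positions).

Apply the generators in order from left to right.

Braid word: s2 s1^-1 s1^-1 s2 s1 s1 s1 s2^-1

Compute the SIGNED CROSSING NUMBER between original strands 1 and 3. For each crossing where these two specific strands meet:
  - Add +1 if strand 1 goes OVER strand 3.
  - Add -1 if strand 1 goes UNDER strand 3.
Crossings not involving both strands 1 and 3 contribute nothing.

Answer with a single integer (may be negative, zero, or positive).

Answer: -1

Derivation:
Gen 1: crossing 2x3. Both 1&3? no. Sum: 0
Gen 2: 1 under 3. Both 1&3? yes. Contrib: -1. Sum: -1
Gen 3: 3 under 1. Both 1&3? yes. Contrib: +1. Sum: 0
Gen 4: crossing 3x2. Both 1&3? no. Sum: 0
Gen 5: crossing 1x2. Both 1&3? no. Sum: 0
Gen 6: crossing 2x1. Both 1&3? no. Sum: 0
Gen 7: crossing 1x2. Both 1&3? no. Sum: 0
Gen 8: 1 under 3. Both 1&3? yes. Contrib: -1. Sum: -1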